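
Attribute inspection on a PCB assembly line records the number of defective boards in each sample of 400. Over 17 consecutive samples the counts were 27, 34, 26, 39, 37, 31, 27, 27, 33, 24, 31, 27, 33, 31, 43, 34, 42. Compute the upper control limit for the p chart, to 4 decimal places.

p̄ = Σdᵢ / (k·n) = 546 / (17 × 400) = 0.08029
UCL = p̄ + 3·√(p̄(1−p̄)/n) = 0.08029 + 3 × √(0.08029×0.91971/400) = 0.08029 + 3 × 0.01359 = 0.12106

0.1211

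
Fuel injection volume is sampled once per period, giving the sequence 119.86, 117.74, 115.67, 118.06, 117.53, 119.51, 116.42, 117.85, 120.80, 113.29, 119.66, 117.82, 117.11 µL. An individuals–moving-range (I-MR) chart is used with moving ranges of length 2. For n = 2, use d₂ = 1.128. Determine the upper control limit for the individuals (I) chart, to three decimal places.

125.105

X̄ = (119.86 + 117.74 + 115.67 + 118.06 + 117.53 + 119.51 + 116.42 + 117.85 + 120.80 + 113.29 + 119.66 + 117.82 + 117.11) / 13 = 117.7938
Moving ranges: 2.12, 2.07, 2.39, 0.53, 1.98, 3.09, 1.43, 2.95, 7.51, 6.37, 1.84, 0.71; M̄R̄ = 32.9900 / 12 = 2.7492
UCL = X̄ + 3·M̄R̄/d₂ = 117.7938 + 3 × 2.7492 / 1.128 = 125.1055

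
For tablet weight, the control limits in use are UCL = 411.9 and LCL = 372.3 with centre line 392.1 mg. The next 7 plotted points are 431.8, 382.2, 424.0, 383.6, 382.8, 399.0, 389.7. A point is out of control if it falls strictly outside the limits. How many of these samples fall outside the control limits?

2

Compare each point to [372.3, 411.9]: sample 1 = 431.8 > UCL; sample 3 = 424.0 > UCL.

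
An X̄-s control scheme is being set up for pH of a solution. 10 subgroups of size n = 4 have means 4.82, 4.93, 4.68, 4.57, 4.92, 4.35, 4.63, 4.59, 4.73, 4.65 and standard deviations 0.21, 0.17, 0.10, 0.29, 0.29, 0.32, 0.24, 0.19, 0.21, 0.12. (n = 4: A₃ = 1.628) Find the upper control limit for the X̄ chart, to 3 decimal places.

5.035

X̄̄ = (4.82 + 4.93 + 4.68 + 4.57 + 4.92 + 4.35 + 4.63 + 4.59 + 4.73 + 4.65) / 10 = 4.6870
s̄ = (0.21 + 0.17 + 0.10 + 0.29 + 0.29 + 0.32 + 0.24 + 0.19 + 0.21 + 0.12) / 10 = 0.2140
UCL = X̄̄ + A₃·s̄ = 4.6870 + 1.628 × 0.2140 = 5.0354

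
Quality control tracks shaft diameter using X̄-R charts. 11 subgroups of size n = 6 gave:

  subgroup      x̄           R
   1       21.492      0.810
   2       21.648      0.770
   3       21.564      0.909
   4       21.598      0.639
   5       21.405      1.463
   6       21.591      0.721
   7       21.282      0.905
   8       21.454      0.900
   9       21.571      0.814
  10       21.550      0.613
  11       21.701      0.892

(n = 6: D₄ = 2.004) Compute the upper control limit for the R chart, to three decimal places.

R̄ = (0.810 + 0.770 + 0.909 + 0.639 + 1.463 + 0.721 + 0.905 + 0.900 + 0.814 + 0.613 + 0.892) / 11 = 9.4360 / 11 = 0.8578
UCL_R = D₄·R̄ = 2.004 × 0.8578 = 1.7191

1.719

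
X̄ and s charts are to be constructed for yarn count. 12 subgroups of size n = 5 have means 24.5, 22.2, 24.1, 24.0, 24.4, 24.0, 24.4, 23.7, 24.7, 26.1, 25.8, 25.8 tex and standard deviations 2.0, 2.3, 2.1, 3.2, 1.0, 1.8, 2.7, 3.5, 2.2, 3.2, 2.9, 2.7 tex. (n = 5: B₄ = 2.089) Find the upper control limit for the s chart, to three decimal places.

5.153

s̄ = (2.0 + 2.3 + 2.1 + 3.2 + 1.0 + 1.8 + 2.7 + 3.5 + 2.2 + 3.2 + 2.9 + 2.7) / 12 = 2.4667
UCL_s = B₄·s̄ = 2.089 × 2.4667 = 5.1529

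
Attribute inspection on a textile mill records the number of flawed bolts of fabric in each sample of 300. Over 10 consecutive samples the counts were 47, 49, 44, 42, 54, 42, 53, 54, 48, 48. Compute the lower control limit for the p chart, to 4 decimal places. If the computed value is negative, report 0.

p̄ = Σdᵢ / (k·n) = 481 / (10 × 300) = 0.16033
LCL = p̄ − 3·√(p̄(1−p̄)/n) = 0.16033 − 3 × 0.02118 = 0.09678

0.0968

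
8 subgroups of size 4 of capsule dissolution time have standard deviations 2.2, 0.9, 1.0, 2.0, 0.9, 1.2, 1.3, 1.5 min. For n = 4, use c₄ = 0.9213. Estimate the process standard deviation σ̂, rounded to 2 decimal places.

1.49

s̄ = (2.2 + 0.9 + 1.0 + 2.0 + 0.9 + 1.2 + 1.3 + 1.5) / 8 = 1.3750
σ̂ = s̄ / c₄ = 1.3750 / 0.9213 = 1.4925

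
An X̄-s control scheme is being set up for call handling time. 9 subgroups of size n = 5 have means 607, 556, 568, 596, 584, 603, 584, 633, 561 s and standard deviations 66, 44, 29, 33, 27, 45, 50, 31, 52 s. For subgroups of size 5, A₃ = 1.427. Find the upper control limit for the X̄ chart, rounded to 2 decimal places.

647.78

X̄̄ = (607 + 556 + 568 + 596 + 584 + 603 + 584 + 633 + 561) / 9 = 588.0000
s̄ = (66 + 44 + 29 + 33 + 27 + 45 + 50 + 31 + 52) / 9 = 41.8889
UCL = X̄̄ + A₃·s̄ = 588.0000 + 1.427 × 41.8889 = 647.7754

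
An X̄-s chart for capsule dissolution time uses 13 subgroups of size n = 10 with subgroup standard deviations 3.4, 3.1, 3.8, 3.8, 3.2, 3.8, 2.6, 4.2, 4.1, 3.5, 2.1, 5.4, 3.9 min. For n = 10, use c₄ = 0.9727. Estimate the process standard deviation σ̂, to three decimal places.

s̄ = (3.4 + 3.1 + 3.8 + 3.8 + 3.2 + 3.8 + 2.6 + 4.2 + 4.1 + 3.5 + 2.1 + 5.4 + 3.9) / 13 = 3.6077
σ̂ = s̄ / c₄ = 3.6077 / 0.9727 = 3.7089

3.709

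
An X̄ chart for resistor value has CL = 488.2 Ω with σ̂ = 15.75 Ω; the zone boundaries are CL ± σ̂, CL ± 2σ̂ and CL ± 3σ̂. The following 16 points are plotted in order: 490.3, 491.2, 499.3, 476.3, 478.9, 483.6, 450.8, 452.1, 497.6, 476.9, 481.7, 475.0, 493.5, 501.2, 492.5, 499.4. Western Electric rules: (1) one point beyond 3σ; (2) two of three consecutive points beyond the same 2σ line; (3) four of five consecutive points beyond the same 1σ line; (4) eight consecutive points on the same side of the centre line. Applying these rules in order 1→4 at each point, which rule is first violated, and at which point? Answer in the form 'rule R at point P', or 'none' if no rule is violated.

rule 2 at point 8

Zone of each point (C = within 1σ̂, B = 1σ̂–2σ̂, A = 2σ̂–3σ̂, * = beyond 3σ̂; sign = side of CL): 1:+C, 2:+C, 3:+C, 4:-C, 5:-C, 6:-C, 7:-A, 8:-A, 9:+C, 10:-C, 11:-C, 12:-C, 13:+C, 14:+C, 15:+C, 16:+C
Rule 2 (two of three consecutive points beyond the same 2σ limit) is satisfied at point 8.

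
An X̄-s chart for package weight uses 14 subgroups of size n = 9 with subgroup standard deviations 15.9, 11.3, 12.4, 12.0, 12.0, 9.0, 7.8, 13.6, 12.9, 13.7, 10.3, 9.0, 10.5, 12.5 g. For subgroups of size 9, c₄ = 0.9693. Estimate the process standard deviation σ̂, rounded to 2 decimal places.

s̄ = (15.9 + 11.3 + 12.4 + 12.0 + 12.0 + 9.0 + 7.8 + 13.6 + 12.9 + 13.7 + 10.3 + 9.0 + 10.5 + 12.5) / 14 = 11.6357
σ̂ = s̄ / c₄ = 11.6357 / 0.9693 = 12.0042

12.00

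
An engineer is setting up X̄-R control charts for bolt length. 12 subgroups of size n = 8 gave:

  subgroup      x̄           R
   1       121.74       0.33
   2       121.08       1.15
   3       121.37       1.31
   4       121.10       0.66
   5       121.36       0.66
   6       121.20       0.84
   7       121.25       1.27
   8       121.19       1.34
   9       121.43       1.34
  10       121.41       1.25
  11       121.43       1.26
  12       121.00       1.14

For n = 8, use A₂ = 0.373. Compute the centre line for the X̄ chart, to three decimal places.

X̄̄ = (121.74 + 121.08 + 121.37 + 121.10 + 121.36 + 121.20 + 121.25 + 121.19 + 121.43 + 121.41 + 121.43 + 121.00) / 12 = 1455.5600 / 12 = 121.2967
CL = X̄̄ = 121.2967

121.297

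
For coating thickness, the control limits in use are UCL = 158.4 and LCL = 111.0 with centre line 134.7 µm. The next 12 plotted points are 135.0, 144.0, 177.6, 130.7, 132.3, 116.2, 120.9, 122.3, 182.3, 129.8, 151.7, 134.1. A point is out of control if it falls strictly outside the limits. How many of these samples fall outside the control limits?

Compare each point to [111.0, 158.4]: sample 3 = 177.6 > UCL; sample 9 = 182.3 > UCL.

2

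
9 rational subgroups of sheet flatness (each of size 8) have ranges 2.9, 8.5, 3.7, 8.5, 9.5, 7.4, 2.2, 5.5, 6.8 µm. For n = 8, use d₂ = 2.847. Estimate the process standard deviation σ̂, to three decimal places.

R̄ = (2.9 + 8.5 + 3.7 + 8.5 + 9.5 + 7.4 + 2.2 + 5.5 + 6.8) / 9 = 6.1111
σ̂ = R̄ / d₂ = 6.1111 / 2.847 = 2.1465

2.147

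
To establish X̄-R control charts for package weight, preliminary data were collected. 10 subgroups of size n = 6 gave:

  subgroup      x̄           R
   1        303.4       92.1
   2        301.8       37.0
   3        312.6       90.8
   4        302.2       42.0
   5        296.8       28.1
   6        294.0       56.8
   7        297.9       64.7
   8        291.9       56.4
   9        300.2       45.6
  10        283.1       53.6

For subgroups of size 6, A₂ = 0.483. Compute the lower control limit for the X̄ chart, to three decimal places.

270.999

X̄̄ = (303.4 + 301.8 + 312.6 + 302.2 + 296.8 + 294.0 + 297.9 + 291.9 + 300.2 + 283.1) / 10 = 2983.9000 / 10 = 298.3900
R̄ = (92.1 + 37.0 + 90.8 + 42.0 + 28.1 + 56.8 + 64.7 + 56.4 + 45.6 + 53.6) / 10 = 567.1000 / 10 = 56.7100
LCL = X̄̄ − A₂·R̄ = 298.3900 − 0.483 × 56.7100 = 270.9991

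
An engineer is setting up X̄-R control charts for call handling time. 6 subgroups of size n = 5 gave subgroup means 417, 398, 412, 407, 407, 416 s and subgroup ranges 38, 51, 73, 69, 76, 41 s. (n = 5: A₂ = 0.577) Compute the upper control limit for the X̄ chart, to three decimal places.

X̄̄ = (417 + 398 + 412 + 407 + 407 + 416) / 6 = 2457.0000 / 6 = 409.5000
R̄ = (38 + 51 + 73 + 69 + 76 + 41) / 6 = 348.0000 / 6 = 58.0000
UCL = X̄̄ + A₂·R̄ = 409.5000 + 0.577 × 58.0000 = 442.9660

442.966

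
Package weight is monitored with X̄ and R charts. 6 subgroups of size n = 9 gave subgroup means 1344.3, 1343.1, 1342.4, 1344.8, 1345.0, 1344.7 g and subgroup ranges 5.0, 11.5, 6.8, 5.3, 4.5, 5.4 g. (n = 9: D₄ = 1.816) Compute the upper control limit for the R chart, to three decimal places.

R̄ = (5.0 + 11.5 + 6.8 + 5.3 + 4.5 + 5.4) / 6 = 38.5000 / 6 = 6.4167
UCL_R = D₄·R̄ = 1.816 × 6.4167 = 11.6527

11.653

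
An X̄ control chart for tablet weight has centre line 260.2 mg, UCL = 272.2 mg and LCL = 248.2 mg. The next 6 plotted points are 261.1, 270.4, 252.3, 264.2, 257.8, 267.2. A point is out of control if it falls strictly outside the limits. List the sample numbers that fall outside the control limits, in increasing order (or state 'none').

All 6 points lie within [248.2, 272.2].

none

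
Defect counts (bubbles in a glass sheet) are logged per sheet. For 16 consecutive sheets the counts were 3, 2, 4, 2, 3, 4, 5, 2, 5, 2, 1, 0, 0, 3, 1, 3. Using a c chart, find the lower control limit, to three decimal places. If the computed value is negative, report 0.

c̄ = (3 + 2 + 4 + 2 + 3 + 4 + 5 + 2 + 5 + 2 + 1 + 0 + 0 + 3 + 1 + 3) / 16 = 40 / 16 = 2.5000
LCL = c̄ − 3√c̄ = 2.5000 − 3 × 1.5811 = -2.2434 → 0 (cannot be negative)

0.000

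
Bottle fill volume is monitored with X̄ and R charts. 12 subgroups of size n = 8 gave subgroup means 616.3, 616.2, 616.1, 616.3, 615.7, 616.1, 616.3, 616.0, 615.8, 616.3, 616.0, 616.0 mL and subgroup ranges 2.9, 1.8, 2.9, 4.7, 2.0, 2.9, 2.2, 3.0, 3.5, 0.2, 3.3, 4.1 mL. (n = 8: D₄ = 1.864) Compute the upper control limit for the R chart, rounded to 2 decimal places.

5.20

R̄ = (2.9 + 1.8 + 2.9 + 4.7 + 2.0 + 2.9 + 2.2 + 3.0 + 3.5 + 0.2 + 3.3 + 4.1) / 12 = 33.5000 / 12 = 2.7917
UCL_R = D₄·R̄ = 1.864 × 2.7917 = 5.2037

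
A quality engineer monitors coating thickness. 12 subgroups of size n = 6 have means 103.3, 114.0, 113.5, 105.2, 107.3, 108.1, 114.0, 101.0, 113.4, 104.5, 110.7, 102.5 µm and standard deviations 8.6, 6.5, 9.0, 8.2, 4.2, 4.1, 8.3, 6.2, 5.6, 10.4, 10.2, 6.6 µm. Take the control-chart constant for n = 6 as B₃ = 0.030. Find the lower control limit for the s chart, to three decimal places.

s̄ = (8.6 + 6.5 + 9.0 + 8.2 + 4.2 + 4.1 + 8.3 + 6.2 + 5.6 + 10.4 + 10.2 + 6.6) / 12 = 7.3250
LCL_s = B₃·s̄ = 0.030 × 7.3250 = 0.2198

0.220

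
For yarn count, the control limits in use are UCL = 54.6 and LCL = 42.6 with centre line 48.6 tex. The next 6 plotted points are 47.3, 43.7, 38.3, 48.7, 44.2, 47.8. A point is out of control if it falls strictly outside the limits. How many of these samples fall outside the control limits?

Compare each point to [42.6, 54.6]: sample 3 = 38.3 < LCL.

1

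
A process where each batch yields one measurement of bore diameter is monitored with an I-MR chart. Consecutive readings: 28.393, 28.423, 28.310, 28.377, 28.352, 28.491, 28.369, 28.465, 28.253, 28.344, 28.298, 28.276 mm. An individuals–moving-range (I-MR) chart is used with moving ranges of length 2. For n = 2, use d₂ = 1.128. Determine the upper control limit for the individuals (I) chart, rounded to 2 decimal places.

X̄ = (28.393 + 28.423 + 28.310 + 28.377 + 28.352 + 28.491 + 28.369 + 28.465 + 28.253 + 28.344 + 28.298 + 28.276) / 12 = 28.3626
Moving ranges: 0.030, 0.113, 0.067, 0.025, 0.139, 0.122, 0.096, 0.212, 0.091, 0.046, 0.022; M̄R̄ = 0.9630 / 11 = 0.0875
UCL = X̄ + 3·M̄R̄/d₂ = 28.3626 + 3 × 0.0875 / 1.128 = 28.5954

28.60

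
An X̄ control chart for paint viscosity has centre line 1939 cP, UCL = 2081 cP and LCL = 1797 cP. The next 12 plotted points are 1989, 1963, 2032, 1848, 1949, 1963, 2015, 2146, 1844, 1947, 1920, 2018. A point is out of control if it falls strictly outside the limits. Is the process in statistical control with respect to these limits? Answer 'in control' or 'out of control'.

out of control

Compare each point to [1797, 2081]: sample 8 = 2146 > UCL.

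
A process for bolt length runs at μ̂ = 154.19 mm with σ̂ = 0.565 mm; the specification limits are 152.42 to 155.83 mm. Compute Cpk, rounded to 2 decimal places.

0.97

Cpu = (USL − μ̂) / (3σ̂) = (155.83 − 154.19) / (3 × 0.565) = 0.9676; Cpl = (μ̂ − LSL) / (3σ̂) = (154.19 − 152.42) / (3 × 0.565) = 1.0442; Cpk = min(Cpu, Cpl) = 0.9676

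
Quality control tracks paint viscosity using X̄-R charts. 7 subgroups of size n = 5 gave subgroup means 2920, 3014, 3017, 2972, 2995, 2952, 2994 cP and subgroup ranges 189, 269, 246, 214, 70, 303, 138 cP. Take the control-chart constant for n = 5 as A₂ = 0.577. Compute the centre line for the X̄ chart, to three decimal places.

X̄̄ = (2920 + 3014 + 3017 + 2972 + 2995 + 2952 + 2994) / 7 = 20864.0000 / 7 = 2980.5714
CL = X̄̄ = 2980.5714

2980.571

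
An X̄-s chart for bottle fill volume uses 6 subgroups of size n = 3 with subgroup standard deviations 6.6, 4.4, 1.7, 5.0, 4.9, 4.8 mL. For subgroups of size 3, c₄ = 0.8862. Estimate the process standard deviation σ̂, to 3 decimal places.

s̄ = (6.6 + 4.4 + 1.7 + 5.0 + 4.9 + 4.8) / 6 = 4.5667
σ̂ = s̄ / c₄ = 4.5667 / 0.8862 = 5.1531

5.153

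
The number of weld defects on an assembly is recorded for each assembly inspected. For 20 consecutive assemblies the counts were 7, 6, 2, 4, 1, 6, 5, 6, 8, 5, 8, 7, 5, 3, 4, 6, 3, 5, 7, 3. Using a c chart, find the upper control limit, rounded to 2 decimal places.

11.79

c̄ = (7 + 6 + 2 + 4 + 1 + 6 + 5 + 6 + 8 + 5 + 8 + 7 + 5 + 3 + 4 + 6 + 3 + 5 + 7 + 3) / 20 = 101 / 20 = 5.0500
UCL = c̄ + 3√c̄ = 5.0500 + 3 × √5.0500 = 5.0500 + 3 × 2.2472 = 11.7917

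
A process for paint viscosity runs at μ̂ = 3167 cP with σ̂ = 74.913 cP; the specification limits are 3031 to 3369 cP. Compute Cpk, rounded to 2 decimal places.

0.61

Cpu = (USL − μ̂) / (3σ̂) = (3369 − 3167) / (3 × 74.913) = 0.8988; Cpl = (μ̂ − LSL) / (3σ̂) = (3167 − 3031) / (3 × 74.913) = 0.6051; Cpk = min(Cpu, Cpl) = 0.6051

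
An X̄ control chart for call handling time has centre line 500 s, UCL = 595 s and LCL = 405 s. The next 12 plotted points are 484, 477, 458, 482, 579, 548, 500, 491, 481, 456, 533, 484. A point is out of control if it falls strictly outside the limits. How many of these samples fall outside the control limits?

0

All 12 points lie within [405, 595].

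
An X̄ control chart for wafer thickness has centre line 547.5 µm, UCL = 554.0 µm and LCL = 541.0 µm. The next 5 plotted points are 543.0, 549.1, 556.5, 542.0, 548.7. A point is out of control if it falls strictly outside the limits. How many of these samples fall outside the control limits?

Compare each point to [541.0, 554.0]: sample 3 = 556.5 > UCL.

1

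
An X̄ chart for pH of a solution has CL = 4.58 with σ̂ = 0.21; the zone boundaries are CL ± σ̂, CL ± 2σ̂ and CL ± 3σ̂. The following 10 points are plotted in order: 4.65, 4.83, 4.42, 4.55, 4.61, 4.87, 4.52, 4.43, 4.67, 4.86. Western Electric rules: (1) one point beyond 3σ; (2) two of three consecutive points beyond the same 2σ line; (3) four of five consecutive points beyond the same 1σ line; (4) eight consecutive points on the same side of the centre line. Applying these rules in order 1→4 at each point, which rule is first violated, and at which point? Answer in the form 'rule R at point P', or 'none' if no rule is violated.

none

Zone of each point (C = within 1σ̂, B = 1σ̂–2σ̂, A = 2σ̂–3σ̂, * = beyond 3σ̂; sign = side of CL): 1:+C, 2:+B, 3:-C, 4:-C, 5:+C, 6:+B, 7:-C, 8:-C, 9:+C, 10:+B
No rule fires across all 10 points.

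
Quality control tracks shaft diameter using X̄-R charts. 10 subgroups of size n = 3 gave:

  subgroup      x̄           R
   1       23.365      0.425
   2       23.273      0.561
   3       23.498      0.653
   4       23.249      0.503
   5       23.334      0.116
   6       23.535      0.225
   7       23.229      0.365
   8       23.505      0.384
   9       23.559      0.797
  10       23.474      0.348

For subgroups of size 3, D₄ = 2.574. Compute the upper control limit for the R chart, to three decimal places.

R̄ = (0.425 + 0.561 + 0.653 + 0.503 + 0.116 + 0.225 + 0.365 + 0.384 + 0.797 + 0.348) / 10 = 4.3770 / 10 = 0.4377
UCL_R = D₄·R̄ = 2.574 × 0.4377 = 1.1266

1.127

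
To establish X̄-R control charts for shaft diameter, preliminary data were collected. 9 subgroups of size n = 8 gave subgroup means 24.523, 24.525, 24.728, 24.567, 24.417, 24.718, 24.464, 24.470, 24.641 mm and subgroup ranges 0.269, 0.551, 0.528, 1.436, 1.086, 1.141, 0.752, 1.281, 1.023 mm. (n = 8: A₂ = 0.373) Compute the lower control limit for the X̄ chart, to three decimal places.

24.227

X̄̄ = (24.523 + 24.525 + 24.728 + 24.567 + 24.417 + 24.718 + 24.464 + 24.470 + 24.641) / 9 = 221.0530 / 9 = 24.5614
R̄ = (0.269 + 0.551 + 0.528 + 1.436 + 1.086 + 1.141 + 0.752 + 1.281 + 1.023) / 9 = 8.0670 / 9 = 0.8963
LCL = X̄̄ − A₂·R̄ = 24.5614 − 0.373 × 0.8963 = 24.2271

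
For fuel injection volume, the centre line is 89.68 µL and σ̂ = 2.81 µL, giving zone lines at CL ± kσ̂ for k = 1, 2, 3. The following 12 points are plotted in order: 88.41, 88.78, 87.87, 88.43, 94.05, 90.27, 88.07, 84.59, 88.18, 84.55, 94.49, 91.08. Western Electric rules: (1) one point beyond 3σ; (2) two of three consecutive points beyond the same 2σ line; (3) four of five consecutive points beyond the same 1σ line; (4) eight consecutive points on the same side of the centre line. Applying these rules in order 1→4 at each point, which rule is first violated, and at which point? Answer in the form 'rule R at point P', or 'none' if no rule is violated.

none

Zone of each point (C = within 1σ̂, B = 1σ̂–2σ̂, A = 2σ̂–3σ̂, * = beyond 3σ̂; sign = side of CL): 1:-C, 2:-C, 3:-C, 4:-C, 5:+B, 6:+C, 7:-C, 8:-B, 9:-C, 10:-B, 11:+B, 12:+C
No rule fires across all 12 points.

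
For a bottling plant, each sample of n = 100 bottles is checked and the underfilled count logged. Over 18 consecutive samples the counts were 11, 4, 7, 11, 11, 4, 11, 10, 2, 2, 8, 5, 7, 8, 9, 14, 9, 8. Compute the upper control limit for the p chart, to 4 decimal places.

0.1589

p̄ = Σdᵢ / (k·n) = 141 / (18 × 100) = 0.07833
UCL = p̄ + 3·√(p̄(1−p̄)/n) = 0.07833 + 3 × √(0.07833×0.92167/100) = 0.07833 + 3 × 0.02687 = 0.15894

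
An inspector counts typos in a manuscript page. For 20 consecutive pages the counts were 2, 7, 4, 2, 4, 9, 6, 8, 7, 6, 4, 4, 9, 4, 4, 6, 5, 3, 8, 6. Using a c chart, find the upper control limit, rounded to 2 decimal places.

12.37

c̄ = (2 + 7 + 4 + 2 + 4 + 9 + 6 + 8 + 7 + 6 + 4 + 4 + 9 + 4 + 4 + 6 + 5 + 3 + 8 + 6) / 20 = 108 / 20 = 5.4000
UCL = c̄ + 3√c̄ = 5.4000 + 3 × √5.4000 = 5.4000 + 3 × 2.3238 = 12.3714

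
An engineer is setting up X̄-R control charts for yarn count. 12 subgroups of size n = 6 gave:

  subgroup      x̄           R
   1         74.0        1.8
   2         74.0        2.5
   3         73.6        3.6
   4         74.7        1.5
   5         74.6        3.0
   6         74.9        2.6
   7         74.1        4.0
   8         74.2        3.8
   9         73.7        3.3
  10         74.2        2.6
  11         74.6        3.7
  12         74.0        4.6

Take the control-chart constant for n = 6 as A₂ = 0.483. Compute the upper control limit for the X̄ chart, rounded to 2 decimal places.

X̄̄ = (74.0 + 74.0 + 73.6 + 74.7 + 74.6 + 74.9 + 74.1 + 74.2 + 73.7 + 74.2 + 74.6 + 74.0) / 12 = 890.6000 / 12 = 74.2167
R̄ = (1.8 + 2.5 + 3.6 + 1.5 + 3.0 + 2.6 + 4.0 + 3.8 + 3.3 + 2.6 + 3.7 + 4.6) / 12 = 37.0000 / 12 = 3.0833
UCL = X̄̄ + A₂·R̄ = 74.2167 + 0.483 × 3.0833 = 75.7059

75.71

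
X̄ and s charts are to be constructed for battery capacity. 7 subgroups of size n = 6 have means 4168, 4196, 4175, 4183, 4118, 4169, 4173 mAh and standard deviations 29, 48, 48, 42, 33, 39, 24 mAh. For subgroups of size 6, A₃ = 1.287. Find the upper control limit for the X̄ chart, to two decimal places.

4217.21

X̄̄ = (4168 + 4196 + 4175 + 4183 + 4118 + 4169 + 4173) / 7 = 4168.8571
s̄ = (29 + 48 + 48 + 42 + 33 + 39 + 24) / 7 = 37.5714
UCL = X̄̄ + A₃·s̄ = 4168.8571 + 1.287 × 37.5714 = 4217.2116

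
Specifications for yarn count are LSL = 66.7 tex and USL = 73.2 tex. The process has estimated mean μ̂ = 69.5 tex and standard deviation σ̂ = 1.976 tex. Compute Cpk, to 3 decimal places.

0.472

Cpu = (USL − μ̂) / (3σ̂) = (73.2 − 69.5) / (3 × 1.976) = 0.6242; Cpl = (μ̂ − LSL) / (3σ̂) = (69.5 − 66.7) / (3 × 1.976) = 0.4723; Cpk = min(Cpu, Cpl) = 0.4723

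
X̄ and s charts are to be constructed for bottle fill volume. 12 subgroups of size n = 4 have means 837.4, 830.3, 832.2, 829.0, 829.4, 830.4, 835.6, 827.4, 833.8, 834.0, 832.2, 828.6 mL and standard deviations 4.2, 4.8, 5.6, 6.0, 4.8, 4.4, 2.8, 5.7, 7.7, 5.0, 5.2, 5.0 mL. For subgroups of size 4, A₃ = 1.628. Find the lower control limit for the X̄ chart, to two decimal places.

823.39

X̄̄ = (837.4 + 830.3 + 832.2 + 829.0 + 829.4 + 830.4 + 835.6 + 827.4 + 833.8 + 834.0 + 832.2 + 828.6) / 12 = 831.6917
s̄ = (4.2 + 4.8 + 5.6 + 6.0 + 4.8 + 4.4 + 2.8 + 5.7 + 7.7 + 5.0 + 5.2 + 5.0) / 12 = 5.1000
LCL = X̄̄ − A₃·s̄ = 831.6917 − 1.628 × 5.1000 = 823.3889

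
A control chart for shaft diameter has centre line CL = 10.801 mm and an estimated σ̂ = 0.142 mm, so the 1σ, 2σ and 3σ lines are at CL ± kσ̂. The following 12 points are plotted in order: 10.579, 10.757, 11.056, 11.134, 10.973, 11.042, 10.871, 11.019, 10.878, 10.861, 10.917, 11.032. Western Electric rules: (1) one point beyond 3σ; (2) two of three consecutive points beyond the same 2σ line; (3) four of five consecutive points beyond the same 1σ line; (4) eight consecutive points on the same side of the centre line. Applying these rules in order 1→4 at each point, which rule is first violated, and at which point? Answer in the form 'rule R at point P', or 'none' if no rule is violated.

Zone of each point (C = within 1σ̂, B = 1σ̂–2σ̂, A = 2σ̂–3σ̂, * = beyond 3σ̂; sign = side of CL): 1:-B, 2:-C, 3:+B, 4:+A, 5:+B, 6:+B, 7:+C, 8:+B, 9:+C, 10:+C, 11:+C, 12:+B
Rule 3 (four of five consecutive points beyond the same 1σ limit) is satisfied at point 6.

rule 3 at point 6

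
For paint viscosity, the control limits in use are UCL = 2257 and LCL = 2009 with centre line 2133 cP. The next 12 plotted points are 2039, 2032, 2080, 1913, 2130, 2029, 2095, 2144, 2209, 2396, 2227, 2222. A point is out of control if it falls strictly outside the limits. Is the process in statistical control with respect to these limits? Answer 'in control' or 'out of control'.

out of control

Compare each point to [2009, 2257]: sample 4 = 1913 < LCL; sample 10 = 2396 > UCL.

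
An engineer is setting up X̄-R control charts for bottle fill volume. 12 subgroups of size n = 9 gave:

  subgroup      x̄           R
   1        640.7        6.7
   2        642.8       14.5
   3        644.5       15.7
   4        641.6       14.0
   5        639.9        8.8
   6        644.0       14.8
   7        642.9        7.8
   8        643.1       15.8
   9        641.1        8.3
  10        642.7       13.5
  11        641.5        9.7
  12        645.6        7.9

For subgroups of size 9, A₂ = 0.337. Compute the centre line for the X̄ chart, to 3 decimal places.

642.533

X̄̄ = (640.7 + 642.8 + 644.5 + 641.6 + 639.9 + 644.0 + 642.9 + 643.1 + 641.1 + 642.7 + 641.5 + 645.6) / 12 = 7710.4000 / 12 = 642.5333
CL = X̄̄ = 642.5333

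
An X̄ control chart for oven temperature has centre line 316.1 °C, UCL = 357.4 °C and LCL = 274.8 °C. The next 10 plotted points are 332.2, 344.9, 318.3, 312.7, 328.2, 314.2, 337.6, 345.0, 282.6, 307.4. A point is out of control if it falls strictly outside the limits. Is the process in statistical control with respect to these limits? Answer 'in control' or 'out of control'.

in control

All 10 points lie within [274.8, 357.4].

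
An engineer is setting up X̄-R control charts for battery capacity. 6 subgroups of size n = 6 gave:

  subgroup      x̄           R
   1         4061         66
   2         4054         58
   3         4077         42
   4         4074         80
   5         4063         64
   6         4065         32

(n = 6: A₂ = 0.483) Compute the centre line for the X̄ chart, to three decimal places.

X̄̄ = (4061 + 4054 + 4077 + 4074 + 4063 + 4065) / 6 = 24394.0000 / 6 = 4065.6667
CL = X̄̄ = 4065.6667

4065.667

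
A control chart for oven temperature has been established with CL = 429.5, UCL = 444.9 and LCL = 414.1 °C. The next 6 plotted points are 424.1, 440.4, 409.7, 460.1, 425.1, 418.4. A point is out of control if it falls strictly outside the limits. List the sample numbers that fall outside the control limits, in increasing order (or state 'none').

Compare each point to [414.1, 444.9]: sample 3 = 409.7 < LCL; sample 4 = 460.1 > UCL.

3, 4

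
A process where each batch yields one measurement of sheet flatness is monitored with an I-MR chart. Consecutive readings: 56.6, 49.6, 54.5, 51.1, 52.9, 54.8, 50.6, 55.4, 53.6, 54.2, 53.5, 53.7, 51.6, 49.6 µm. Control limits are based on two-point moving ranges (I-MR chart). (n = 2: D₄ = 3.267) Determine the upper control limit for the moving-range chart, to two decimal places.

8.90

Moving ranges: 7.0, 4.9, 3.4, 1.8, 1.9, 4.2, 4.8, 1.8, 0.6, 0.7, 0.2, 2.1, 2.0; M̄R̄ = 35.4000 / 13 = 2.7231
UCL_MR = D₄·M̄R̄ = 3.267 × 2.7231 = 8.8963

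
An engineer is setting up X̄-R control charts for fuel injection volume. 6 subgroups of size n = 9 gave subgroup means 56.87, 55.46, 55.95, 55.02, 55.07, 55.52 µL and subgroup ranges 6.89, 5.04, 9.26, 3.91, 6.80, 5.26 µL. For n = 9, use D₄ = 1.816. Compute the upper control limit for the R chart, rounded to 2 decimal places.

11.25

R̄ = (6.89 + 5.04 + 9.26 + 3.91 + 6.80 + 5.26) / 6 = 37.1600 / 6 = 6.1933
UCL_R = D₄·R̄ = 1.816 × 6.1933 = 11.2471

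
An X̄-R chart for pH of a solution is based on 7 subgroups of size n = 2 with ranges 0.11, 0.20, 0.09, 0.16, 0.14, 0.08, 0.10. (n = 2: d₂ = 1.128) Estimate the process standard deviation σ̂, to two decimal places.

0.11

R̄ = (0.11 + 0.20 + 0.09 + 0.16 + 0.14 + 0.08 + 0.10) / 7 = 0.1257
σ̂ = R̄ / d₂ = 0.1257 / 1.128 = 0.1114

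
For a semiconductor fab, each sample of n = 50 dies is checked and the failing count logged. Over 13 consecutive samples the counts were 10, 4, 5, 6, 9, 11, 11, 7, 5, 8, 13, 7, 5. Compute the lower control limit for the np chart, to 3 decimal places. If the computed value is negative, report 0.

0.084

p̄ = Σdᵢ / (k·n) = 101 / (13 × 50) = 0.15538
LCL = np̄ − 3·√(np̄(1−p̄)) = 7.7692 − 3 × 2.5616 = 0.0843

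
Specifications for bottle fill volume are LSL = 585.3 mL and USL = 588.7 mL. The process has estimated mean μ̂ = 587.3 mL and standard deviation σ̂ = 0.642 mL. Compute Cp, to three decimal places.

Cp = (USL − LSL) / (6σ̂) = (588.7 − 585.3) / (6 × 0.642) = 3.4000 / 3.8520 = 0.8827

0.883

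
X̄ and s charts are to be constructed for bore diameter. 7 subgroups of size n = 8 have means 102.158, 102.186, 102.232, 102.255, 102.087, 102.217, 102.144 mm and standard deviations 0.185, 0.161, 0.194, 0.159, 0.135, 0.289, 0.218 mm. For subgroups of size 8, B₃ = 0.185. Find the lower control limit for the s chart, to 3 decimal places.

0.035

s̄ = (0.185 + 0.161 + 0.194 + 0.159 + 0.135 + 0.289 + 0.218) / 7 = 0.1916
LCL_s = B₃·s̄ = 0.185 × 0.1916 = 0.0354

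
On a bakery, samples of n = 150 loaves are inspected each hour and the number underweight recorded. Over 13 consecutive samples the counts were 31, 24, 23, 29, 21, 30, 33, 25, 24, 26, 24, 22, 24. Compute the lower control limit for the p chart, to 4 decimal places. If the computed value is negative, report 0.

p̄ = Σdᵢ / (k·n) = 336 / (13 × 150) = 0.17231
LCL = p̄ − 3·√(p̄(1−p̄)/n) = 0.17231 − 3 × 0.03083 = 0.07980

0.0798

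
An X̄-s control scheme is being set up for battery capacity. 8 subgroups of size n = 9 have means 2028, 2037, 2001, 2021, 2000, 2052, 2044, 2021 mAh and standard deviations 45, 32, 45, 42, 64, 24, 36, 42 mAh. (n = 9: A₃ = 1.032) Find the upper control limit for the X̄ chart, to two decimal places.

2068.07

X̄̄ = (2028 + 2037 + 2001 + 2021 + 2000 + 2052 + 2044 + 2021) / 8 = 2025.5000
s̄ = (45 + 32 + 45 + 42 + 64 + 24 + 36 + 42) / 8 = 41.2500
UCL = X̄̄ + A₃·s̄ = 2025.5000 + 1.032 × 41.2500 = 2068.0700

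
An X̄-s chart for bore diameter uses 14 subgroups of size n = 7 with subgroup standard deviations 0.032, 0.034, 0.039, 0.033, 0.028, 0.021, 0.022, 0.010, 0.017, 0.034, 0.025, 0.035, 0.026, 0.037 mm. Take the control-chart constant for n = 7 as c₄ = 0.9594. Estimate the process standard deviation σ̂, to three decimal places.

0.029

s̄ = (0.032 + 0.034 + 0.039 + 0.033 + 0.028 + 0.021 + 0.022 + 0.010 + 0.017 + 0.034 + 0.025 + 0.035 + 0.026 + 0.037) / 14 = 0.0281
σ̂ = s̄ / c₄ = 0.0281 / 0.9594 = 0.0293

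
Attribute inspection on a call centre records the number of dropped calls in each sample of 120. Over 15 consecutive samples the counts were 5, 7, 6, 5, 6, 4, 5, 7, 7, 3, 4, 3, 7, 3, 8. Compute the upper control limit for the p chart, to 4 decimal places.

p̄ = Σdᵢ / (k·n) = 80 / (15 × 120) = 0.04444
UCL = p̄ + 3·√(p̄(1−p̄)/n) = 0.04444 + 3 × √(0.04444×0.95556/120) = 0.04444 + 3 × 0.01881 = 0.10088

0.1009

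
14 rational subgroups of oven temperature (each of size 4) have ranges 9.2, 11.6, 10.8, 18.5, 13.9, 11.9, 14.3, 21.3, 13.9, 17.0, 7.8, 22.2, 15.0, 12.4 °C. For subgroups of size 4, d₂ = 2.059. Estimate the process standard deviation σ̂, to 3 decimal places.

6.931

R̄ = (9.2 + 11.6 + 10.8 + 18.5 + 13.9 + 11.9 + 14.3 + 21.3 + 13.9 + 17.0 + 7.8 + 22.2 + 15.0 + 12.4) / 14 = 14.2714
σ̂ = R̄ / d₂ = 14.2714 / 2.059 = 6.9312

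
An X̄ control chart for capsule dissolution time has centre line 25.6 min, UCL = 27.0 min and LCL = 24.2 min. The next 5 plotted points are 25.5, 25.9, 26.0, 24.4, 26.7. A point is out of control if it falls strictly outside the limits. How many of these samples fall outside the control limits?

0

All 5 points lie within [24.2, 27.0].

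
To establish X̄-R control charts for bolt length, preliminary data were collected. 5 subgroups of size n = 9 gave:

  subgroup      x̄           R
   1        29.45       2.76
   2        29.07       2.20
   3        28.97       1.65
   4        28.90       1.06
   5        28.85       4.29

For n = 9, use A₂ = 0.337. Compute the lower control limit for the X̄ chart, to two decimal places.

X̄̄ = (29.45 + 29.07 + 28.97 + 28.90 + 28.85) / 5 = 145.2400 / 5 = 29.0480
R̄ = (2.76 + 2.20 + 1.65 + 1.06 + 4.29) / 5 = 11.9600 / 5 = 2.3920
LCL = X̄̄ − A₂·R̄ = 29.0480 − 0.337 × 2.3920 = 28.2419

28.24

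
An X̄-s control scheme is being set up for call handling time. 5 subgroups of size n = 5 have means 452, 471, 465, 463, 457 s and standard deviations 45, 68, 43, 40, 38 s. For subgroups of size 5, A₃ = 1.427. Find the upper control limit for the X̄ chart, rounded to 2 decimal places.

X̄̄ = (452 + 471 + 465 + 463 + 457) / 5 = 461.6000
s̄ = (45 + 68 + 43 + 40 + 38) / 5 = 46.8000
UCL = X̄̄ + A₃·s̄ = 461.6000 + 1.427 × 46.8000 = 528.3836

528.38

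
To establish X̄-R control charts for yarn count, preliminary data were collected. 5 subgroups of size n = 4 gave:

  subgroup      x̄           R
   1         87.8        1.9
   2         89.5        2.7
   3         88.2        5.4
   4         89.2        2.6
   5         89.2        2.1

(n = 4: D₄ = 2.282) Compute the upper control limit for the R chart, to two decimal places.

6.71

R̄ = (1.9 + 2.7 + 5.4 + 2.6 + 2.1) / 5 = 14.7000 / 5 = 2.9400
UCL_R = D₄·R̄ = 2.282 × 2.9400 = 6.7091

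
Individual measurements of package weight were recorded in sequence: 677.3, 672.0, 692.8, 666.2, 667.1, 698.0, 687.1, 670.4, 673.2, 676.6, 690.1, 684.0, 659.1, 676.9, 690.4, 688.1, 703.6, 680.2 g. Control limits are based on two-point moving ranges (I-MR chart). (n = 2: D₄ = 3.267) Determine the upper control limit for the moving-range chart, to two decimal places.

45.22

Moving ranges: 5.3, 20.8, 26.6, 0.9, 30.9, 10.9, 16.7, 2.8, 3.4, 13.5, 6.1, 24.9, 17.8, 13.5, 2.3, 15.5, 23.4; M̄R̄ = 235.3000 / 17 = 13.8412
UCL_MR = D₄·M̄R̄ = 3.267 × 13.8412 = 45.2191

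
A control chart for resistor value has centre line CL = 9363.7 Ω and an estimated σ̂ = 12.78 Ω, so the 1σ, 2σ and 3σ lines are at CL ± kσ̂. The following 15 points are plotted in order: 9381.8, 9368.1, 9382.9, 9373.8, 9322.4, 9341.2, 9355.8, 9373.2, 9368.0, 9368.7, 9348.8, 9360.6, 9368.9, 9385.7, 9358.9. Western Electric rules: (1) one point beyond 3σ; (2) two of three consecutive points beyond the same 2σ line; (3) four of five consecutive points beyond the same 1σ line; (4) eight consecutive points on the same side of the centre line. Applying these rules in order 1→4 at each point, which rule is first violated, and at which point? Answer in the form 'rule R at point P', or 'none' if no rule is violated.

rule 1 at point 5

Zone of each point (C = within 1σ̂, B = 1σ̂–2σ̂, A = 2σ̂–3σ̂, * = beyond 3σ̂; sign = side of CL): 1:+B, 2:+C, 3:+B, 4:+C, 5:-*, 6:-B, 7:-C, 8:+C, 9:+C, 10:+C, 11:-B, 12:-C, 13:+C, 14:+B, 15:-C
Rule 1 (one point beyond the 3σ limits) is satisfied at point 5.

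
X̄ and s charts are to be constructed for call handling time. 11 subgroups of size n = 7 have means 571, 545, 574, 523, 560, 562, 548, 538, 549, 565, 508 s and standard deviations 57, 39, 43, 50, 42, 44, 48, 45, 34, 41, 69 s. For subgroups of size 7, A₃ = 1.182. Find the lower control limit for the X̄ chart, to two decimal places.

494.35

X̄̄ = (571 + 545 + 574 + 523 + 560 + 562 + 548 + 538 + 549 + 565 + 508) / 11 = 549.3636
s̄ = (57 + 39 + 43 + 50 + 42 + 44 + 48 + 45 + 34 + 41 + 69) / 11 = 46.5455
LCL = X̄̄ − A₃·s̄ = 549.3636 − 1.182 × 46.5455 = 494.3469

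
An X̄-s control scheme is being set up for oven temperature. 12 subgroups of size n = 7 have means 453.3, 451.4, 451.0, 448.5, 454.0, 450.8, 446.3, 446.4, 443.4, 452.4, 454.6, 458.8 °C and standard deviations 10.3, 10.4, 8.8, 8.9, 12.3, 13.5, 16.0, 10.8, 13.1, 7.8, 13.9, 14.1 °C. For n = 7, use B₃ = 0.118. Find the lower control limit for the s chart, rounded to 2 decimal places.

s̄ = (10.3 + 10.4 + 8.8 + 8.9 + 12.3 + 13.5 + 16.0 + 10.8 + 13.1 + 7.8 + 13.9 + 14.1) / 12 = 11.6583
LCL_s = B₃·s̄ = 0.118 × 11.6583 = 1.3757

1.38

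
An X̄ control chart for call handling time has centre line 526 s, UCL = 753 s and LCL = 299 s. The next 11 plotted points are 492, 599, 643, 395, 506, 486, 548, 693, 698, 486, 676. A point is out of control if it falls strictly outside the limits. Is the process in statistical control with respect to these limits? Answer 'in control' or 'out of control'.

in control

All 11 points lie within [299, 753].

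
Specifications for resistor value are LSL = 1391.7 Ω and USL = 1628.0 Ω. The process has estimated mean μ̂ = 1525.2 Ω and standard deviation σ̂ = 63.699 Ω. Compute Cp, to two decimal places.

Cp = (USL − LSL) / (6σ̂) = (1628.0 − 1391.7) / (6 × 63.699) = 236.3000 / 382.1940 = 0.6183

0.62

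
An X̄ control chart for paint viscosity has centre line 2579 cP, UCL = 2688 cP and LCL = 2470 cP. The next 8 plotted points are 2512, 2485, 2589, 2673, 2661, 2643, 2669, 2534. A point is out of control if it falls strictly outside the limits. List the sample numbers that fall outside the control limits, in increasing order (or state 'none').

All 8 points lie within [2470, 2688].

none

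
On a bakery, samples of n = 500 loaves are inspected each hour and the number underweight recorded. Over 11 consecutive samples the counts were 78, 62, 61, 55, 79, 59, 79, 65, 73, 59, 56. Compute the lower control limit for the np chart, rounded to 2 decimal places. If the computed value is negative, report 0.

p̄ = Σdᵢ / (k·n) = 726 / (11 × 500) = 0.13200
LCL = np̄ − 3·√(np̄(1−p̄)) = 66.0000 − 3 × 7.5689 = 43.2933

43.29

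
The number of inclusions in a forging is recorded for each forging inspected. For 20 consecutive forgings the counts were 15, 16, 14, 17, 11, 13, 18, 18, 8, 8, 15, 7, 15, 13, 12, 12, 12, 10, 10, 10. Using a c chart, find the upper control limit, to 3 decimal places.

23.391

c̄ = (15 + 16 + 14 + 17 + 11 + 13 + 18 + 18 + 8 + 8 + 15 + 7 + 15 + 13 + 12 + 12 + 12 + 10 + 10 + 10) / 20 = 254 / 20 = 12.7000
UCL = c̄ + 3√c̄ = 12.7000 + 3 × √12.7000 = 12.7000 + 3 × 3.5637 = 23.3911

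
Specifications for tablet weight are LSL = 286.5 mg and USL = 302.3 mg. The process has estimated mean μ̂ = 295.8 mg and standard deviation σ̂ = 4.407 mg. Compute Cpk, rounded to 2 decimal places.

0.49

Cpu = (USL − μ̂) / (3σ̂) = (302.3 − 295.8) / (3 × 4.407) = 0.4916; Cpl = (μ̂ − LSL) / (3σ̂) = (295.8 − 286.5) / (3 × 4.407) = 0.7034; Cpk = min(Cpu, Cpl) = 0.4916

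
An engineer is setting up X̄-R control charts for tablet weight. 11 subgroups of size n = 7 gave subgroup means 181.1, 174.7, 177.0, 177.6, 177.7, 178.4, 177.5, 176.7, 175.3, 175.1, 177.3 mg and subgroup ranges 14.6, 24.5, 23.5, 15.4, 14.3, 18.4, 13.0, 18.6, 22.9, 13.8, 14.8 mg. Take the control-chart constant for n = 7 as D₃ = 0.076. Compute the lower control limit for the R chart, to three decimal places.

1.339

R̄ = (14.6 + 24.5 + 23.5 + 15.4 + 14.3 + 18.4 + 13.0 + 18.6 + 22.9 + 13.8 + 14.8) / 11 = 193.8000 / 11 = 17.6182
LCL_R = D₃·R̄ = 0.076 × 17.6182 = 1.3390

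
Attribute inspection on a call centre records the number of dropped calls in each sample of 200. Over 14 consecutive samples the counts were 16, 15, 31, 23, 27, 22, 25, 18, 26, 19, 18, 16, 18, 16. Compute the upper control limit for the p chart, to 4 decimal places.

p̄ = Σdᵢ / (k·n) = 290 / (14 × 200) = 0.10357
UCL = p̄ + 3·√(p̄(1−p̄)/n) = 0.10357 + 3 × √(0.10357×0.89643/200) = 0.10357 + 3 × 0.02155 = 0.16821

0.1682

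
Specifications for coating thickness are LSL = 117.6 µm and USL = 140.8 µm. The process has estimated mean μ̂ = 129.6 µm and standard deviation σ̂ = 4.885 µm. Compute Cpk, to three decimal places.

0.764

Cpu = (USL − μ̂) / (3σ̂) = (140.8 − 129.6) / (3 × 4.885) = 0.7642; Cpl = (μ̂ − LSL) / (3σ̂) = (129.6 − 117.6) / (3 × 4.885) = 0.8188; Cpk = min(Cpu, Cpl) = 0.7642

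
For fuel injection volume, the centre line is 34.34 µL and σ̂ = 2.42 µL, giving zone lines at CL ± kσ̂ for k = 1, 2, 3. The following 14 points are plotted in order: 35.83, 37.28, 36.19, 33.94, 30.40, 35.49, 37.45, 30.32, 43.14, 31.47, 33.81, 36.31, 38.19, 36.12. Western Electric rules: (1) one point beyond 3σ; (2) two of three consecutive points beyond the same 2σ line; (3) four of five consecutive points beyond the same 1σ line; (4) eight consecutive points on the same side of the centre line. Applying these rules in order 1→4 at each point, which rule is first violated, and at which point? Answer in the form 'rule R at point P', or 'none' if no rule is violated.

Zone of each point (C = within 1σ̂, B = 1σ̂–2σ̂, A = 2σ̂–3σ̂, * = beyond 3σ̂; sign = side of CL): 1:+C, 2:+B, 3:+C, 4:-C, 5:-B, 6:+C, 7:+B, 8:-B, 9:+*, 10:-B, 11:-C, 12:+C, 13:+B, 14:+C
Rule 1 (one point beyond the 3σ limits) is satisfied at point 9.

rule 1 at point 9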